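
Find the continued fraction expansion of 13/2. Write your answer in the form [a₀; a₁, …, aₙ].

[6; 2]

13 = 6·2 + 1, so a_0 = 6
2 = 2·1 + 0, so a_1 = 2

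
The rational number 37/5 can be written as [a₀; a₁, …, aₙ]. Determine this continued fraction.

37 = 7·5 + 2, so a_0 = 7
5 = 2·2 + 1, so a_1 = 2
2 = 2·1 + 0, so a_2 = 2

[7; 2, 2]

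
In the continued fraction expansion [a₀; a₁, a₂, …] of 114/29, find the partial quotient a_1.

1

Run the Euclidean algorithm, recording each quotient:
114 ÷ 29 → quotient 3, remainder 27
29 ÷ 27 → quotient 1, remainder 2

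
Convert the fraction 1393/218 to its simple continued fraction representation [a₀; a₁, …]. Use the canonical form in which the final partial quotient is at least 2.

[6; 2, 1, 1, 3, 2, 1, 3]

1393 ÷ 218 → quotient 6, remainder 85
218 ÷ 85 → quotient 2, remainder 48
85 ÷ 48 → quotient 1, remainder 37
48 ÷ 37 → quotient 1, remainder 11
37 ÷ 11 → quotient 3, remainder 4
11 ÷ 4 → quotient 2, remainder 3
4 ÷ 3 → quotient 1, remainder 1
3 ÷ 1 → quotient 3, remainder 0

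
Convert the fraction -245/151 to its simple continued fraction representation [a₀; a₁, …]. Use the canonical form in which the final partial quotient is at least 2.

⌊-245/151⌋ = -2, remainder 57
⌊151/57⌋ = 2, remainder 37
⌊57/37⌋ = 1, remainder 20
⌊37/20⌋ = 1, remainder 17
⌊20/17⌋ = 1, remainder 3
⌊17/3⌋ = 5, remainder 2
⌊3/2⌋ = 1, remainder 1
⌊2/1⌋ = 2, remainder 0

[-2; 2, 1, 1, 1, 5, 1, 2]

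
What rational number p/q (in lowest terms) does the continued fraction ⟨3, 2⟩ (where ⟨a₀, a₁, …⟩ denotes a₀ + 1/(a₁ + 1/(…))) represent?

a_0 = 3: 3/1
a_1 = 2: 7/2

7/2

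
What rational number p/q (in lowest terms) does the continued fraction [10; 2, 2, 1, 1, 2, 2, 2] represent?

1865/179

Starting at the tail and folding back:
Start with 2.
2 + 1/(2/1) = 2 + 1/2 = 5/2
2 + 1/(5/2) = 2 + 2/5 = 12/5
1 + 1/(12/5) = 1 + 5/12 = 17/12
1 + 1/(17/12) = 1 + 12/17 = 29/17
2 + 1/(29/17) = 2 + 17/29 = 75/29
2 + 1/(75/29) = 2 + 29/75 = 179/75
10 + 1/(179/75) = 10 + 75/179 = 1865/179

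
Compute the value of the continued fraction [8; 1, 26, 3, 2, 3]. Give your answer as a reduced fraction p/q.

5871/655

Use the convergent recurrence hₖ = aₖ·hₖ₋₁ + hₖ₋₂ (and likewise for the denominators kₖ):
a_0 = 8: 8/1
a_1 = 1: 9/1
a_2 = 26: 242/27
a_3 = 3: 735/82
a_4 = 2: 1712/191
a_5 = 3: 5871/655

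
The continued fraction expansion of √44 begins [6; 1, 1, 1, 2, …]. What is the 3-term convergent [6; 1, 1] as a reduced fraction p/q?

Work from the innermost term outward:
Start with 1.
1 + 1/(1/1) = 1 + 1/1 = 2/1
6 + 1/(2/1) = 6 + 1/2 = 13/2

13/2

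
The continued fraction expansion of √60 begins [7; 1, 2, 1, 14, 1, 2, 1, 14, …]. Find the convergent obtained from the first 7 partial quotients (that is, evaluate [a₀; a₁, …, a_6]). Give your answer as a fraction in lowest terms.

1433/185

a_0 = 7: 7/1
a_1 = 1: 8/1
a_2 = 2: 23/3
a_3 = 1: 31/4
a_4 = 14: 457/59
a_5 = 1: 488/63
a_6 = 2: 1433/185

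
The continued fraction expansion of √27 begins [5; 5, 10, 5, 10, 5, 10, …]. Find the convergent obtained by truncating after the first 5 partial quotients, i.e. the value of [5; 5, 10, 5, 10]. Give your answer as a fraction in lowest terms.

Starting at the tail and folding back:
Start with 10.
5 + 1/(10/1) = 5 + 1/10 = 51/10
10 + 1/(51/10) = 10 + 10/51 = 520/51
5 + 1/(520/51) = 5 + 51/520 = 2651/520
5 + 1/(2651/520) = 5 + 520/2651 = 13775/2651

13775/2651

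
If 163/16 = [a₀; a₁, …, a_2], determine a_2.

3

⌊163/16⌋ = 10, remainder 3
⌊16/3⌋ = 5, remainder 1
⌊3/1⌋ = 3, remainder 0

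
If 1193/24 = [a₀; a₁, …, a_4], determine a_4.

1193 = 49·24 + 17, so a_0 = 49
24 = 1·17 + 7, so a_1 = 1
17 = 2·7 + 3, so a_2 = 2
7 = 2·3 + 1, so a_3 = 2
3 = 3·1 + 0, so a_4 = 3

3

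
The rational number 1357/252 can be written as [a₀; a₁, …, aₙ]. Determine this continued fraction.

⌊1357/252⌋ = 5, remainder 97
⌊252/97⌋ = 2, remainder 58
⌊97/58⌋ = 1, remainder 39
⌊58/39⌋ = 1, remainder 19
⌊39/19⌋ = 2, remainder 1
⌊19/1⌋ = 19, remainder 0

[5; 2, 1, 1, 2, 19]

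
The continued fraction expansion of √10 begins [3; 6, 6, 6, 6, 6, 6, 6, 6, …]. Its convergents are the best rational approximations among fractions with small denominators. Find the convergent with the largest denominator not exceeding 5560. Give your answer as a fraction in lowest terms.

a_0 = 3: 3/1  (≤ bound)
a_1 = 6: 19/6  (≤ bound)
a_2 = 6: 117/37  (≤ bound)
a_3 = 6: 721/228  (≤ bound)
a_4 = 6: 4443/1405  (≤ bound)
a_5 = 6: 27379/8658  (> 5560, stop)

4443/1405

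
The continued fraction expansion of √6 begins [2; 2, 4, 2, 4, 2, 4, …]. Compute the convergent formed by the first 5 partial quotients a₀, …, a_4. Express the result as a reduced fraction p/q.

Start with 4.
2 + 1/(4/1) = 2 + 1/4 = 9/4
4 + 1/(9/4) = 4 + 4/9 = 40/9
2 + 1/(40/9) = 2 + 9/40 = 89/40
2 + 1/(89/40) = 2 + 40/89 = 218/89

218/89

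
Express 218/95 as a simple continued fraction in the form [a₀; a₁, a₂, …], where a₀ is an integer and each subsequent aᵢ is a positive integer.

[2; 3, 2, 1, 1, 5]

218 = 2·95 + 28, so a_0 = 2
95 = 3·28 + 11, so a_1 = 3
28 = 2·11 + 6, so a_2 = 2
11 = 1·6 + 5, so a_3 = 1
6 = 1·5 + 1, so a_4 = 1
5 = 5·1 + 0, so a_5 = 5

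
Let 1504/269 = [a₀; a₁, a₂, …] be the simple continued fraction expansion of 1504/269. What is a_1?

Apply division with remainder until the remainder is 0:
1504 = 5·269 + 159, so a_0 = 5
269 = 1·159 + 110, so a_1 = 1

1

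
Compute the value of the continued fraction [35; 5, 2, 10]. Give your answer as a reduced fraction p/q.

4046/115

Starting at the tail and folding back:
Start with 10.
2 + 1/(10/1) = 2 + 1/10 = 21/10
5 + 1/(21/10) = 5 + 10/21 = 115/21
35 + 1/(115/21) = 35 + 21/115 = 4046/115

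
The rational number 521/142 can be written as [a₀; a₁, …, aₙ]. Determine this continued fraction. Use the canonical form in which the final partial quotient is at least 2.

[3; 1, 2, 47]

Run the Euclidean algorithm, recording each quotient:
521 = 3·142 + 95, so a_0 = 3
142 = 1·95 + 47, so a_1 = 1
95 = 2·47 + 1, so a_2 = 2
47 = 47·1 + 0, so a_3 = 47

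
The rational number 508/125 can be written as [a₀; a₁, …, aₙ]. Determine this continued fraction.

⌊508/125⌋ = 4, remainder 8
⌊125/8⌋ = 15, remainder 5
⌊8/5⌋ = 1, remainder 3
⌊5/3⌋ = 1, remainder 2
⌊3/2⌋ = 1, remainder 1
⌊2/1⌋ = 2, remainder 0

[4; 15, 1, 1, 1, 2]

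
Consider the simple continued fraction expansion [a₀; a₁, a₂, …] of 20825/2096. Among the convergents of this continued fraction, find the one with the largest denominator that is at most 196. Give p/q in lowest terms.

308/31

a_0 = 9: 9/1  (≤ bound)
a_1 = 1: 10/1  (≤ bound)
a_2 = 14: 149/15  (≤ bound)
a_3 = 1: 159/16  (≤ bound)
a_4 = 1: 308/31  (≤ bound)
a_5 = 9: 2931/295  (> 196, stop)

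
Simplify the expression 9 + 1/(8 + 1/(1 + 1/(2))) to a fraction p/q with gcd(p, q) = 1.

Work from the innermost term outward:
Start with 2.
1 + 1/(2/1) = 1 + 1/2 = 3/2
8 + 1/(3/2) = 8 + 2/3 = 26/3
9 + 1/(26/3) = 9 + 3/26 = 237/26

237/26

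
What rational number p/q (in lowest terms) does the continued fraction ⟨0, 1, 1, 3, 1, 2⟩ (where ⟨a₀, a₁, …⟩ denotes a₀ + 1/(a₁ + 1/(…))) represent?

Work from the innermost term outward:
Start with 2.
1 + 1/(2/1) = 1 + 1/2 = 3/2
3 + 1/(3/2) = 3 + 2/3 = 11/3
1 + 1/(11/3) = 1 + 3/11 = 14/11
1 + 1/(14/11) = 1 + 11/14 = 25/14
0 + 1/(25/14) = 0 + 14/25 = 14/25

14/25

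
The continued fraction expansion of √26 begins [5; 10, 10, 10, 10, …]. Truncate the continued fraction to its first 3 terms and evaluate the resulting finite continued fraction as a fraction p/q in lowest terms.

Use the convergent recurrence hₖ = aₖ·hₖ₋₁ + hₖ₋₂ (and likewise for the denominators kₖ):
a_0 = 5: 5/1
a_1 = 10: 51/10
a_2 = 10: 515/101

515/101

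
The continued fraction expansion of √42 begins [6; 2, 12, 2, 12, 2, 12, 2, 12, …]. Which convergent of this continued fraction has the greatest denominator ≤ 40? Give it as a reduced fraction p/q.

List convergents until the denominator exceeds the bound:
a_0 = 6: 6/1  (≤ bound)
a_1 = 2: 13/2  (≤ bound)
a_2 = 12: 162/25  (≤ bound)
a_3 = 2: 337/52  (> 40, stop)

162/25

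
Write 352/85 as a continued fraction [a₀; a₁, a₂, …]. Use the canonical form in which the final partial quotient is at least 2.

[4; 7, 12]

Apply division with remainder until the remainder is 0:
352 = 4·85 + 12, so a_0 = 4
85 = 7·12 + 1, so a_1 = 7
12 = 12·1 + 0, so a_2 = 12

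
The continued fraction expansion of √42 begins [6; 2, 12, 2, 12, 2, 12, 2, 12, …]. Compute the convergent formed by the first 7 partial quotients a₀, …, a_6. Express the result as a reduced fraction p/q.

109194/16849

Compute successive convergents:
a_0 = 6: 6/1
a_1 = 2: 13/2
a_2 = 12: 162/25
a_3 = 2: 337/52
a_4 = 12: 4206/649
a_5 = 2: 8749/1350
a_6 = 12: 109194/16849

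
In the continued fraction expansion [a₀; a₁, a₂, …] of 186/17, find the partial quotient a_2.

16

186 = 10·17 + 16, so a_0 = 10
17 = 1·16 + 1, so a_1 = 1
16 = 16·1 + 0, so a_2 = 16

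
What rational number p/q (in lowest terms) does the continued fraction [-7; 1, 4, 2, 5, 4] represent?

a_0 = -7: -7/1
a_1 = 1: -6/1
a_2 = 4: -31/5
a_3 = 2: -68/11
a_4 = 5: -371/60
a_5 = 4: -1552/251

-1552/251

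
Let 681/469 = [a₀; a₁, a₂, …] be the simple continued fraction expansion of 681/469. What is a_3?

1

Run the Euclidean algorithm, recording each quotient:
681 ÷ 469 → quotient 1, remainder 212
469 ÷ 212 → quotient 2, remainder 45
212 ÷ 45 → quotient 4, remainder 32
45 ÷ 32 → quotient 1, remainder 13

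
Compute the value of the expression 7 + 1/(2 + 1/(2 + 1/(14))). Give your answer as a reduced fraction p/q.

533/72

Starting at the tail and folding back:
Start with 14.
2 + 1/(14/1) = 2 + 1/14 = 29/14
2 + 1/(29/14) = 2 + 14/29 = 72/29
7 + 1/(72/29) = 7 + 29/72 = 533/72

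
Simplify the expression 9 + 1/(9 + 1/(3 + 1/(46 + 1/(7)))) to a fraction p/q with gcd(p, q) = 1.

82939/9107

Start with 7.
46 + 1/(7/1) = 46 + 1/7 = 323/7
3 + 1/(323/7) = 3 + 7/323 = 976/323
9 + 1/(976/323) = 9 + 323/976 = 9107/976
9 + 1/(9107/976) = 9 + 976/9107 = 82939/9107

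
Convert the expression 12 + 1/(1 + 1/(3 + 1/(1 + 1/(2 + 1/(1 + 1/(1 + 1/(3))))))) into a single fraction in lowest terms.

Start with 3.
1 + 1/(3/1) = 1 + 1/3 = 4/3
1 + 1/(4/3) = 1 + 3/4 = 7/4
2 + 1/(7/4) = 2 + 4/7 = 18/7
1 + 1/(18/7) = 1 + 7/18 = 25/18
3 + 1/(25/18) = 3 + 18/25 = 93/25
1 + 1/(93/25) = 1 + 25/93 = 118/93
12 + 1/(118/93) = 12 + 93/118 = 1509/118

1509/118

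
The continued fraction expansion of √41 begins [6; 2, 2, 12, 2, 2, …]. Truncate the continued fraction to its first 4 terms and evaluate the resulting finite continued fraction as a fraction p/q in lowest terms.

397/62

a_0 = 6: 6/1
a_1 = 2: 13/2
a_2 = 2: 32/5
a_3 = 12: 397/62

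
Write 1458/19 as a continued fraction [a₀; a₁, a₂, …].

1458 ÷ 19 → quotient 76, remainder 14
19 ÷ 14 → quotient 1, remainder 5
14 ÷ 5 → quotient 2, remainder 4
5 ÷ 4 → quotient 1, remainder 1
4 ÷ 1 → quotient 4, remainder 0

[76; 1, 2, 1, 4]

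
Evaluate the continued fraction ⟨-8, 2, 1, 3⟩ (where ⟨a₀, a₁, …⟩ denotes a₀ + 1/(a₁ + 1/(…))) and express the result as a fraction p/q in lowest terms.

a_0 = -8: -8/1
a_1 = 2: -15/2
a_2 = 1: -23/3
a_3 = 3: -84/11

-84/11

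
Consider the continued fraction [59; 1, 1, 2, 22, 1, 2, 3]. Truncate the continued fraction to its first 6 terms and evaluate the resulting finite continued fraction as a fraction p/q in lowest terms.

6973/117

Build up convergents one term at a time:
a_0 = 59: 59/1
a_1 = 1: 60/1
a_2 = 1: 119/2
a_3 = 2: 298/5
a_4 = 22: 6675/112
a_5 = 1: 6973/117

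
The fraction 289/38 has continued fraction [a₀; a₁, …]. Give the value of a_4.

289 ÷ 38 → quotient 7, remainder 23
38 ÷ 23 → quotient 1, remainder 15
23 ÷ 15 → quotient 1, remainder 8
15 ÷ 8 → quotient 1, remainder 7
8 ÷ 7 → quotient 1, remainder 1

1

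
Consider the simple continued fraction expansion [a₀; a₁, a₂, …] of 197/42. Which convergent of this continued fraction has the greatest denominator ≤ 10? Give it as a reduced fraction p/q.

14/3

List convergents until the denominator exceeds the bound:
a_0 = 4: 4/1  (≤ bound)
a_1 = 1: 5/1  (≤ bound)
a_2 = 2: 14/3  (≤ bound)
a_3 = 4: 61/13  (> 10, stop)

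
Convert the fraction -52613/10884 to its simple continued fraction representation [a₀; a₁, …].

-52613 ÷ 10884 → quotient -5, remainder 1807
10884 ÷ 1807 → quotient 6, remainder 42
1807 ÷ 42 → quotient 43, remainder 1
42 ÷ 1 → quotient 42, remainder 0

[-5; 6, 43, 42]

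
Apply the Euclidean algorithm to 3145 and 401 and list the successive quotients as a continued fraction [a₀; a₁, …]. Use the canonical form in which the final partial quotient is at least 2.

⌊3145/401⌋ = 7, remainder 338
⌊401/338⌋ = 1, remainder 63
⌊338/63⌋ = 5, remainder 23
⌊63/23⌋ = 2, remainder 17
⌊23/17⌋ = 1, remainder 6
⌊17/6⌋ = 2, remainder 5
⌊6/5⌋ = 1, remainder 1
⌊5/1⌋ = 5, remainder 0

[7; 1, 5, 2, 1, 2, 1, 5]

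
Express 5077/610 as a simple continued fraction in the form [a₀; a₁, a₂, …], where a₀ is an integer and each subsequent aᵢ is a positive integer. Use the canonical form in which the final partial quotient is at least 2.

Run the Euclidean algorithm, recording each quotient:
5077 ÷ 610 → quotient 8, remainder 197
610 ÷ 197 → quotient 3, remainder 19
197 ÷ 19 → quotient 10, remainder 7
19 ÷ 7 → quotient 2, remainder 5
7 ÷ 5 → quotient 1, remainder 2
5 ÷ 2 → quotient 2, remainder 1
2 ÷ 1 → quotient 2, remainder 0

[8; 3, 10, 2, 1, 2, 2]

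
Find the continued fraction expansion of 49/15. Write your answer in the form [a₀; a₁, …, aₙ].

Repeatedly divide and take the remainder:
49 = 3·15 + 4, so a_0 = 3
15 = 3·4 + 3, so a_1 = 3
4 = 1·3 + 1, so a_2 = 1
3 = 3·1 + 0, so a_3 = 3

[3; 3, 1, 3]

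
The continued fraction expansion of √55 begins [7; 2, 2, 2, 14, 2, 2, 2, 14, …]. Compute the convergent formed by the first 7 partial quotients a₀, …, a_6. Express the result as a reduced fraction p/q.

Compute successive convergents:
a_0 = 7: 7/1
a_1 = 2: 15/2
a_2 = 2: 37/5
a_3 = 2: 89/12
a_4 = 14: 1283/173
a_5 = 2: 2655/358
a_6 = 2: 6593/889

6593/889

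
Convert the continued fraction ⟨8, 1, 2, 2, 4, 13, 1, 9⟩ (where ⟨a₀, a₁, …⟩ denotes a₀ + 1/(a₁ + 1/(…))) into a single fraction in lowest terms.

Starting at the tail and folding back:
Start with 9.
1 + 1/(9/1) = 1 + 1/9 = 10/9
13 + 1/(10/9) = 13 + 9/10 = 139/10
4 + 1/(139/10) = 4 + 10/139 = 566/139
2 + 1/(566/139) = 2 + 139/566 = 1271/566
2 + 1/(1271/566) = 2 + 566/1271 = 3108/1271
1 + 1/(3108/1271) = 1 + 1271/3108 = 4379/3108
8 + 1/(4379/3108) = 8 + 3108/4379 = 38140/4379

38140/4379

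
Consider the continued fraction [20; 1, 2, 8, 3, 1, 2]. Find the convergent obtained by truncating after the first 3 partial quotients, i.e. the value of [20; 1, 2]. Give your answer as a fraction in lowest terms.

Work from the innermost term outward:
Start with 2.
1 + 1/(2/1) = 1 + 1/2 = 3/2
20 + 1/(3/2) = 20 + 2/3 = 62/3

62/3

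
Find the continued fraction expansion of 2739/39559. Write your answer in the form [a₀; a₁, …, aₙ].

[0; 14, 2, 3, 1, 7, 39]

2739 = 0·39559 + 2739, so a_0 = 0
39559 = 14·2739 + 1213, so a_1 = 14
2739 = 2·1213 + 313, so a_2 = 2
1213 = 3·313 + 274, so a_3 = 3
313 = 1·274 + 39, so a_4 = 1
274 = 7·39 + 1, so a_5 = 7
39 = 39·1 + 0, so a_6 = 39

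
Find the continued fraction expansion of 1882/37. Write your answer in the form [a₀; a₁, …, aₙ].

1882 ÷ 37 → quotient 50, remainder 32
37 ÷ 32 → quotient 1, remainder 5
32 ÷ 5 → quotient 6, remainder 2
5 ÷ 2 → quotient 2, remainder 1
2 ÷ 1 → quotient 2, remainder 0

[50; 1, 6, 2, 2]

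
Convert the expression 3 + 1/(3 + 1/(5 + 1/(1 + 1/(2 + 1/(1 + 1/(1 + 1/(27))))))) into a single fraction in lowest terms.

11609/3502

Use the convergent recurrence hₖ = aₖ·hₖ₋₁ + hₖ₋₂ (and likewise for the denominators kₖ):
a_0 = 3: 3/1
a_1 = 3: 10/3
a_2 = 5: 53/16
a_3 = 1: 63/19
a_4 = 2: 179/54
a_5 = 1: 242/73
a_6 = 1: 421/127
a_7 = 27: 11609/3502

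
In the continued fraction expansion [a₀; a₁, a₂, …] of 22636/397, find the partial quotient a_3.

2

Repeatedly divide and take the remainder:
⌊22636/397⌋ = 57, remainder 7
⌊397/7⌋ = 56, remainder 5
⌊7/5⌋ = 1, remainder 2
⌊5/2⌋ = 2, remainder 1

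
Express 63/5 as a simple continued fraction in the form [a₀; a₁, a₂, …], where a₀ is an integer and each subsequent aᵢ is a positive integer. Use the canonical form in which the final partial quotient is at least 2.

63 = 12·5 + 3, so a_0 = 12
5 = 1·3 + 2, so a_1 = 1
3 = 1·2 + 1, so a_2 = 1
2 = 2·1 + 0, so a_3 = 2

[12; 1, 1, 2]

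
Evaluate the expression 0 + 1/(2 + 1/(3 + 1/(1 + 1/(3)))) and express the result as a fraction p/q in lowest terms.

15/34

Start with 3.
1 + 1/(3/1) = 1 + 1/3 = 4/3
3 + 1/(4/3) = 3 + 3/4 = 15/4
2 + 1/(15/4) = 2 + 4/15 = 34/15
0 + 1/(34/15) = 0 + 15/34 = 15/34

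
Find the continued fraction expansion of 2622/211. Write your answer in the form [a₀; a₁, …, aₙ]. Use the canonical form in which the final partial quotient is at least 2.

2622 ÷ 211 → quotient 12, remainder 90
211 ÷ 90 → quotient 2, remainder 31
90 ÷ 31 → quotient 2, remainder 28
31 ÷ 28 → quotient 1, remainder 3
28 ÷ 3 → quotient 9, remainder 1
3 ÷ 1 → quotient 3, remainder 0

[12; 2, 2, 1, 9, 3]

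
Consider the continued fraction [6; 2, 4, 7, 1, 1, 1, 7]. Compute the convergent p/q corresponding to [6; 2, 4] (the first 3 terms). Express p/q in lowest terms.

58/9

Start with 4.
2 + 1/(4/1) = 2 + 1/4 = 9/4
6 + 1/(9/4) = 6 + 4/9 = 58/9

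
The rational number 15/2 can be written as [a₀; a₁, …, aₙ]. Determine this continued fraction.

Apply division with remainder until the remainder is 0:
15 ÷ 2 → quotient 7, remainder 1
2 ÷ 1 → quotient 2, remainder 0

[7; 2]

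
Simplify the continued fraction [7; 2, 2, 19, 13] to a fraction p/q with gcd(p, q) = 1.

9371/1266

a_0 = 7: 7/1
a_1 = 2: 15/2
a_2 = 2: 37/5
a_3 = 19: 718/97
a_4 = 13: 9371/1266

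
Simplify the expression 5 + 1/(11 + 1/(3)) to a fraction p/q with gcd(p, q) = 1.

173/34

a_0 = 5: 5/1
a_1 = 11: 56/11
a_2 = 3: 173/34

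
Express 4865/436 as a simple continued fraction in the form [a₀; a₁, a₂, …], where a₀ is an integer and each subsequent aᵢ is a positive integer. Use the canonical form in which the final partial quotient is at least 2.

[11; 6, 3, 7, 3]

Repeatedly divide and take the remainder:
4865 = 11·436 + 69, so a_0 = 11
436 = 6·69 + 22, so a_1 = 6
69 = 3·22 + 3, so a_2 = 3
22 = 7·3 + 1, so a_3 = 7
3 = 3·1 + 0, so a_4 = 3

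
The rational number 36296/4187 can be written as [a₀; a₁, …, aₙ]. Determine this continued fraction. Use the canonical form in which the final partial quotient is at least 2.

[8; 1, 2, 53, 2, 1, 8]

36296 ÷ 4187 → quotient 8, remainder 2800
4187 ÷ 2800 → quotient 1, remainder 1387
2800 ÷ 1387 → quotient 2, remainder 26
1387 ÷ 26 → quotient 53, remainder 9
26 ÷ 9 → quotient 2, remainder 8
9 ÷ 8 → quotient 1, remainder 1
8 ÷ 1 → quotient 8, remainder 0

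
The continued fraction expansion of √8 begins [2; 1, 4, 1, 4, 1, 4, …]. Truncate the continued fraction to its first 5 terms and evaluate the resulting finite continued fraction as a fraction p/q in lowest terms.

82/29

Compute successive convergents:
a_0 = 2: 2/1
a_1 = 1: 3/1
a_2 = 4: 14/5
a_3 = 1: 17/6
a_4 = 4: 82/29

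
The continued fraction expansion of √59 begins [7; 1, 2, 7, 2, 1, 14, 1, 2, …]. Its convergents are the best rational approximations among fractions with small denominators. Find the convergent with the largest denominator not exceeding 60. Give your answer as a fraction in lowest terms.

361/47

a_0 = 7: 7/1  (≤ bound)
a_1 = 1: 8/1  (≤ bound)
a_2 = 2: 23/3  (≤ bound)
a_3 = 7: 169/22  (≤ bound)
a_4 = 2: 361/47  (≤ bound)
a_5 = 1: 530/69  (> 60, stop)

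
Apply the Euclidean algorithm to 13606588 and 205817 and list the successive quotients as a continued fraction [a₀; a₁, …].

[66; 9, 12, 2, 3, 3, 1, 60]

Apply division with remainder until the remainder is 0:
13606588 = 66·205817 + 22666, so a_0 = 66
205817 = 9·22666 + 1823, so a_1 = 9
22666 = 12·1823 + 790, so a_2 = 12
1823 = 2·790 + 243, so a_3 = 2
790 = 3·243 + 61, so a_4 = 3
243 = 3·61 + 60, so a_5 = 3
61 = 1·60 + 1, so a_6 = 1
60 = 60·1 + 0, so a_7 = 60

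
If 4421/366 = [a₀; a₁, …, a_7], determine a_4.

4421 = 12·366 + 29, so a_0 = 12
366 = 12·29 + 18, so a_1 = 12
29 = 1·18 + 11, so a_2 = 1
18 = 1·11 + 7, so a_3 = 1
11 = 1·7 + 4, so a_4 = 1

1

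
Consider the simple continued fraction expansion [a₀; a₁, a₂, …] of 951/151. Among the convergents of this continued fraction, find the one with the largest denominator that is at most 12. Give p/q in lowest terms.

63/10

a_0 = 6: 6/1  (≤ bound)
a_1 = 3: 19/3  (≤ bound)
a_2 = 2: 44/7  (≤ bound)
a_3 = 1: 63/10  (≤ bound)
a_4 = 4: 296/47  (> 12, stop)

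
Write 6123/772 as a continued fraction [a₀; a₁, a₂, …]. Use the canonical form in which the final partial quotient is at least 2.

Repeatedly divide and take the remainder:
6123 = 7·772 + 719, so a_0 = 7
772 = 1·719 + 53, so a_1 = 1
719 = 13·53 + 30, so a_2 = 13
53 = 1·30 + 23, so a_3 = 1
30 = 1·23 + 7, so a_4 = 1
23 = 3·7 + 2, so a_5 = 3
7 = 3·2 + 1, so a_6 = 3
2 = 2·1 + 0, so a_7 = 2

[7; 1, 13, 1, 1, 3, 3, 2]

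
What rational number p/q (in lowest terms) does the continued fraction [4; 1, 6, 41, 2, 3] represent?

9895/2037

Start with 3.
2 + 1/(3/1) = 2 + 1/3 = 7/3
41 + 1/(7/3) = 41 + 3/7 = 290/7
6 + 1/(290/7) = 6 + 7/290 = 1747/290
1 + 1/(1747/290) = 1 + 290/1747 = 2037/1747
4 + 1/(2037/1747) = 4 + 1747/2037 = 9895/2037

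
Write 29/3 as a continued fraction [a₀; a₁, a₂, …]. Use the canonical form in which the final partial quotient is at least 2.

[9; 1, 2]

29 = 9·3 + 2, so a_0 = 9
3 = 1·2 + 1, so a_1 = 1
2 = 2·1 + 0, so a_2 = 2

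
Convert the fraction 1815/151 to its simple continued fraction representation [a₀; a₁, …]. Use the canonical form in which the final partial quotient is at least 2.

[12; 50, 3]

1815 ÷ 151 → quotient 12, remainder 3
151 ÷ 3 → quotient 50, remainder 1
3 ÷ 1 → quotient 3, remainder 0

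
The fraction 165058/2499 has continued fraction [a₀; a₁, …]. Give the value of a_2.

6

165058 ÷ 2499 → quotient 66, remainder 124
2499 ÷ 124 → quotient 20, remainder 19
124 ÷ 19 → quotient 6, remainder 10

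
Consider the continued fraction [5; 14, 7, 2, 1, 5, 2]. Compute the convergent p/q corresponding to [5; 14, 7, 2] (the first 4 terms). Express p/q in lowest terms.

1075/212

Start with 2.
7 + 1/(2/1) = 7 + 1/2 = 15/2
14 + 1/(15/2) = 14 + 2/15 = 212/15
5 + 1/(212/15) = 5 + 15/212 = 1075/212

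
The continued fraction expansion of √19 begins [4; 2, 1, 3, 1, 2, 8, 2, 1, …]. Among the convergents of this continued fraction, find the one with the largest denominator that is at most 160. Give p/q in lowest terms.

170/39

List convergents until the denominator exceeds the bound:
a_0 = 4: 4/1  (≤ bound)
a_1 = 2: 9/2  (≤ bound)
a_2 = 1: 13/3  (≤ bound)
a_3 = 3: 48/11  (≤ bound)
a_4 = 1: 61/14  (≤ bound)
a_5 = 2: 170/39  (≤ bound)
a_6 = 8: 1421/326  (> 160, stop)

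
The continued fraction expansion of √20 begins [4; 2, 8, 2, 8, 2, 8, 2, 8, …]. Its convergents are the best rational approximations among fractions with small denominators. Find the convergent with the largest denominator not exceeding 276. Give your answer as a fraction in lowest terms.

161/36

List convergents until the denominator exceeds the bound:
a_0 = 4: 4/1  (≤ bound)
a_1 = 2: 9/2  (≤ bound)
a_2 = 8: 76/17  (≤ bound)
a_3 = 2: 161/36  (≤ bound)
a_4 = 8: 1364/305  (> 276, stop)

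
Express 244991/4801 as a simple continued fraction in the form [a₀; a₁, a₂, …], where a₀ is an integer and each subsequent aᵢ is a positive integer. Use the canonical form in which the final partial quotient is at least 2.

Repeatedly divide and take the remainder:
⌊244991/4801⌋ = 51, remainder 140
⌊4801/140⌋ = 34, remainder 41
⌊140/41⌋ = 3, remainder 17
⌊41/17⌋ = 2, remainder 7
⌊17/7⌋ = 2, remainder 3
⌊7/3⌋ = 2, remainder 1
⌊3/1⌋ = 3, remainder 0

[51; 34, 3, 2, 2, 2, 3]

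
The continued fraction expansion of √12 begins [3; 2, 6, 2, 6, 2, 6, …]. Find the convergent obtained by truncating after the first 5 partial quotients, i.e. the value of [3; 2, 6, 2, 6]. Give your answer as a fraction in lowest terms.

Collapse the nested fraction from the inside out:
Start with 6.
2 + 1/(6/1) = 2 + 1/6 = 13/6
6 + 1/(13/6) = 6 + 6/13 = 84/13
2 + 1/(84/13) = 2 + 13/84 = 181/84
3 + 1/(181/84) = 3 + 84/181 = 627/181

627/181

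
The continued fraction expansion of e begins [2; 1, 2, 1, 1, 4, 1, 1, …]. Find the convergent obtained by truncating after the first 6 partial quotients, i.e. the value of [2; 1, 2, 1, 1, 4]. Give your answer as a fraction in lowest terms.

87/32

Collapse the nested fraction from the inside out:
Start with 4.
1 + 1/(4/1) = 1 + 1/4 = 5/4
1 + 1/(5/4) = 1 + 4/5 = 9/5
2 + 1/(9/5) = 2 + 5/9 = 23/9
1 + 1/(23/9) = 1 + 9/23 = 32/23
2 + 1/(32/23) = 2 + 23/32 = 87/32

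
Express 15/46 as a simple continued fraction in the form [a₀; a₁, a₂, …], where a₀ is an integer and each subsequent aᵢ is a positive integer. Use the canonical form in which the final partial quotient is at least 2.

Run the Euclidean algorithm, recording each quotient:
15 = 0·46 + 15, so a_0 = 0
46 = 3·15 + 1, so a_1 = 3
15 = 15·1 + 0, so a_2 = 15

[0; 3, 15]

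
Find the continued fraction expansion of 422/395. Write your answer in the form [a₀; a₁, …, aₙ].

Apply division with remainder until the remainder is 0:
422 = 1·395 + 27, so a_0 = 1
395 = 14·27 + 17, so a_1 = 14
27 = 1·17 + 10, so a_2 = 1
17 = 1·10 + 7, so a_3 = 1
10 = 1·7 + 3, so a_4 = 1
7 = 2·3 + 1, so a_5 = 2
3 = 3·1 + 0, so a_6 = 3

[1; 14, 1, 1, 1, 2, 3]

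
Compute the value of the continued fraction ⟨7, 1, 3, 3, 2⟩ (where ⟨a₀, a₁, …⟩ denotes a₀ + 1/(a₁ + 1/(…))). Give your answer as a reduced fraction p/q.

Start with 2.
3 + 1/(2/1) = 3 + 1/2 = 7/2
3 + 1/(7/2) = 3 + 2/7 = 23/7
1 + 1/(23/7) = 1 + 7/23 = 30/23
7 + 1/(30/23) = 7 + 23/30 = 233/30

233/30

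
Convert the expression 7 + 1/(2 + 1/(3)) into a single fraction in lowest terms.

Collapse the nested fraction from the inside out:
Start with 3.
2 + 1/(3/1) = 2 + 1/3 = 7/3
7 + 1/(7/3) = 7 + 3/7 = 52/7

52/7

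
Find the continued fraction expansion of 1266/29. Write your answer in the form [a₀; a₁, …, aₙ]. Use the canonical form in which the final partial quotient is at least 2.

Run the Euclidean algorithm, recording each quotient:
1266 = 43·29 + 19, so a_0 = 43
29 = 1·19 + 10, so a_1 = 1
19 = 1·10 + 9, so a_2 = 1
10 = 1·9 + 1, so a_3 = 1
9 = 9·1 + 0, so a_4 = 9

[43; 1, 1, 1, 9]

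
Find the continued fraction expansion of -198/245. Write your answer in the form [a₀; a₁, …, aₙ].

[-1; 5, 4, 1, 2, 3]

-198 = -1·245 + 47, so a_0 = -1
245 = 5·47 + 10, so a_1 = 5
47 = 4·10 + 7, so a_2 = 4
10 = 1·7 + 3, so a_3 = 1
7 = 2·3 + 1, so a_4 = 2
3 = 3·1 + 0, so a_5 = 3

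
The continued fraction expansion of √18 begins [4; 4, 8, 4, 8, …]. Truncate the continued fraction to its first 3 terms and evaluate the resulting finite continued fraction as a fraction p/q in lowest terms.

Use the convergent recurrence hₖ = aₖ·hₖ₋₁ + hₖ₋₂ (and likewise for the denominators kₖ):
a_0 = 4: 4/1
a_1 = 4: 17/4
a_2 = 8: 140/33

140/33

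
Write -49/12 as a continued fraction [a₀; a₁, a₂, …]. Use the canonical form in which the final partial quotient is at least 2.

[-5; 1, 11]

Repeatedly divide and take the remainder:
-49 ÷ 12 → quotient -5, remainder 11
12 ÷ 11 → quotient 1, remainder 1
11 ÷ 1 → quotient 11, remainder 0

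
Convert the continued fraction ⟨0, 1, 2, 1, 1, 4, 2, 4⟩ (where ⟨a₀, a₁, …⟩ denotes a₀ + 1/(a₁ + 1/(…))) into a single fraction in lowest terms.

Start with 4.
2 + 1/(4/1) = 2 + 1/4 = 9/4
4 + 1/(9/4) = 4 + 4/9 = 40/9
1 + 1/(40/9) = 1 + 9/40 = 49/40
1 + 1/(49/40) = 1 + 40/49 = 89/49
2 + 1/(89/49) = 2 + 49/89 = 227/89
1 + 1/(227/89) = 1 + 89/227 = 316/227
0 + 1/(316/227) = 0 + 227/316 = 227/316

227/316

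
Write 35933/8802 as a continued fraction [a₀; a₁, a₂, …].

Repeatedly divide and take the remainder:
35933 ÷ 8802 → quotient 4, remainder 725
8802 ÷ 725 → quotient 12, remainder 102
725 ÷ 102 → quotient 7, remainder 11
102 ÷ 11 → quotient 9, remainder 3
11 ÷ 3 → quotient 3, remainder 2
3 ÷ 2 → quotient 1, remainder 1
2 ÷ 1 → quotient 2, remainder 0

[4; 12, 7, 9, 3, 1, 2]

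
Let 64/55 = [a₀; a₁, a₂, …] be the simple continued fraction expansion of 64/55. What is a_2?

9

64 ÷ 55 → quotient 1, remainder 9
55 ÷ 9 → quotient 6, remainder 1
9 ÷ 1 → quotient 9, remainder 0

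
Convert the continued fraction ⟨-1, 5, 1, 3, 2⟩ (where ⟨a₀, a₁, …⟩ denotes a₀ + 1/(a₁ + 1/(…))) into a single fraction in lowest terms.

Build up convergents one term at a time:
a_0 = -1: -1/1
a_1 = 5: -4/5
a_2 = 1: -5/6
a_3 = 3: -19/23
a_4 = 2: -43/52

-43/52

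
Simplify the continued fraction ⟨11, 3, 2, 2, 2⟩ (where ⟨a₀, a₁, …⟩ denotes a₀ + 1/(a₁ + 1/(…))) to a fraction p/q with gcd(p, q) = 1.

Starting at the tail and folding back:
Start with 2.
2 + 1/(2/1) = 2 + 1/2 = 5/2
2 + 1/(5/2) = 2 + 2/5 = 12/5
3 + 1/(12/5) = 3 + 5/12 = 41/12
11 + 1/(41/12) = 11 + 12/41 = 463/41

463/41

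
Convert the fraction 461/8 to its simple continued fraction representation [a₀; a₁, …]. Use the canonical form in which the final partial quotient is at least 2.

[57; 1, 1, 1, 2]

Apply division with remainder until the remainder is 0:
461 ÷ 8 → quotient 57, remainder 5
8 ÷ 5 → quotient 1, remainder 3
5 ÷ 3 → quotient 1, remainder 2
3 ÷ 2 → quotient 1, remainder 1
2 ÷ 1 → quotient 2, remainder 0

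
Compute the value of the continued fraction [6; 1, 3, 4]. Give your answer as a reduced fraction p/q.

a_0 = 6: 6/1
a_1 = 1: 7/1
a_2 = 3: 27/4
a_3 = 4: 115/17

115/17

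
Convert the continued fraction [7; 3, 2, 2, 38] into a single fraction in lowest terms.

4763/653

Start with 38.
2 + 1/(38/1) = 2 + 1/38 = 77/38
2 + 1/(77/38) = 2 + 38/77 = 192/77
3 + 1/(192/77) = 3 + 77/192 = 653/192
7 + 1/(653/192) = 7 + 192/653 = 4763/653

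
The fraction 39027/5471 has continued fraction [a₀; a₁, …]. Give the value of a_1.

39027 ÷ 5471 → quotient 7, remainder 730
5471 ÷ 730 → quotient 7, remainder 361

7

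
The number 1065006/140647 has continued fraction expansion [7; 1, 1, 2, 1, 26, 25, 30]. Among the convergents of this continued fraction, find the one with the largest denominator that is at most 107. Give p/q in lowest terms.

53/7

a_0 = 7: 7/1  (≤ bound)
a_1 = 1: 8/1  (≤ bound)
a_2 = 1: 15/2  (≤ bound)
a_3 = 2: 38/5  (≤ bound)
a_4 = 1: 53/7  (≤ bound)
a_5 = 26: 1416/187  (> 107, stop)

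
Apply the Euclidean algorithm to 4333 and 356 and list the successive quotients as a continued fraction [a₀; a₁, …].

[12; 5, 1, 5, 10]

4333 ÷ 356 → quotient 12, remainder 61
356 ÷ 61 → quotient 5, remainder 51
61 ÷ 51 → quotient 1, remainder 10
51 ÷ 10 → quotient 5, remainder 1
10 ÷ 1 → quotient 10, remainder 0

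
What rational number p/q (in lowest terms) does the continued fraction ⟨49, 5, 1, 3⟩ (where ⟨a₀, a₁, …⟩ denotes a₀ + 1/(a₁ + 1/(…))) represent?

Collapse the nested fraction from the inside out:
Start with 3.
1 + 1/(3/1) = 1 + 1/3 = 4/3
5 + 1/(4/3) = 5 + 3/4 = 23/4
49 + 1/(23/4) = 49 + 4/23 = 1131/23

1131/23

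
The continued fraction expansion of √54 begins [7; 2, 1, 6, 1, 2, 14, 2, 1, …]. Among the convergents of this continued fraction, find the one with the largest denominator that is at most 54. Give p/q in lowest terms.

169/23

a_0 = 7: 7/1  (≤ bound)
a_1 = 2: 15/2  (≤ bound)
a_2 = 1: 22/3  (≤ bound)
a_3 = 6: 147/20  (≤ bound)
a_4 = 1: 169/23  (≤ bound)
a_5 = 2: 485/66  (> 54, stop)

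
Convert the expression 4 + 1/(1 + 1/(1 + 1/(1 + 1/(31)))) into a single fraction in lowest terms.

Start with 31.
1 + 1/(31/1) = 1 + 1/31 = 32/31
1 + 1/(32/31) = 1 + 31/32 = 63/32
1 + 1/(63/32) = 1 + 32/63 = 95/63
4 + 1/(95/63) = 4 + 63/95 = 443/95

443/95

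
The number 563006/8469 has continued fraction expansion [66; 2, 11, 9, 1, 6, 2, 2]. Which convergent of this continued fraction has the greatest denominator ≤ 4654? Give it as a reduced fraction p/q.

List convergents until the denominator exceeds the bound:
a_0 = 66: 66/1  (≤ bound)
a_1 = 2: 133/2  (≤ bound)
a_2 = 11: 1529/23  (≤ bound)
a_3 = 9: 13894/209  (≤ bound)
a_4 = 1: 15423/232  (≤ bound)
a_5 = 6: 106432/1601  (≤ bound)
a_6 = 2: 228287/3434  (≤ bound)
a_7 = 2: 563006/8469  (> 4654, stop)

228287/3434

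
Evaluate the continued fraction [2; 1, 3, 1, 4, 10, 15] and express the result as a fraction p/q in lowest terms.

a_0 = 2: 2/1
a_1 = 1: 3/1
a_2 = 3: 11/4
a_3 = 1: 14/5
a_4 = 4: 67/24
a_5 = 10: 684/245
a_6 = 15: 10327/3699

10327/3699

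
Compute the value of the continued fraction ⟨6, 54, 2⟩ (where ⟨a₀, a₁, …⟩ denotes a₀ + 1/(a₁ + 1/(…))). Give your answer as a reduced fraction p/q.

656/109

Build up convergents one term at a time:
a_0 = 6: 6/1
a_1 = 54: 325/54
a_2 = 2: 656/109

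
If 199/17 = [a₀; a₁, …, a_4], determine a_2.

⌊199/17⌋ = 11, remainder 12
⌊17/12⌋ = 1, remainder 5
⌊12/5⌋ = 2, remainder 2

2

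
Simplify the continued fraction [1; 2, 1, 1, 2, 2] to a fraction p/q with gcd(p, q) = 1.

43/31

Start with 2.
2 + 1/(2/1) = 2 + 1/2 = 5/2
1 + 1/(5/2) = 1 + 2/5 = 7/5
1 + 1/(7/5) = 1 + 5/7 = 12/7
2 + 1/(12/7) = 2 + 7/12 = 31/12
1 + 1/(31/12) = 1 + 12/31 = 43/31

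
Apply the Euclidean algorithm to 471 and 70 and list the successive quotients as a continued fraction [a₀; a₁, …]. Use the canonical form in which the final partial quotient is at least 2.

[6; 1, 2, 1, 2, 6]

471 = 6·70 + 51, so a_0 = 6
70 = 1·51 + 19, so a_1 = 1
51 = 2·19 + 13, so a_2 = 2
19 = 1·13 + 6, so a_3 = 1
13 = 2·6 + 1, so a_4 = 2
6 = 6·1 + 0, so a_5 = 6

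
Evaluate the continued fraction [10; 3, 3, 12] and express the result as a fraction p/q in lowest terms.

Use the convergent recurrence hₖ = aₖ·hₖ₋₁ + hₖ₋₂ (and likewise for the denominators kₖ):
a_0 = 10: 10/1
a_1 = 3: 31/3
a_2 = 3: 103/10
a_3 = 12: 1267/123

1267/123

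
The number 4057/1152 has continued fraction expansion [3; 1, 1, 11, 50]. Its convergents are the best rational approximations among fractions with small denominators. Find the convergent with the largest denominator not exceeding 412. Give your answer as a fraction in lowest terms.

a_0 = 3: 3/1  (≤ bound)
a_1 = 1: 4/1  (≤ bound)
a_2 = 1: 7/2  (≤ bound)
a_3 = 11: 81/23  (≤ bound)
a_4 = 50: 4057/1152  (> 412, stop)

81/23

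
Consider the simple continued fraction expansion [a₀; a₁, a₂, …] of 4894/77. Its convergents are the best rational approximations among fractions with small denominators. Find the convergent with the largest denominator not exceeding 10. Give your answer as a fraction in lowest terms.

572/9

a_0 = 63: 63/1  (≤ bound)
a_1 = 1: 64/1  (≤ bound)
a_2 = 1: 127/2  (≤ bound)
a_3 = 3: 445/7  (≤ bound)
a_4 = 1: 572/9  (≤ bound)
a_5 = 3: 2161/34  (> 10, stop)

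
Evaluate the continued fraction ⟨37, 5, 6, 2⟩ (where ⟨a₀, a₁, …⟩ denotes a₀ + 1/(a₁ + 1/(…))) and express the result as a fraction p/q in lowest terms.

2492/67

a_0 = 37: 37/1
a_1 = 5: 186/5
a_2 = 6: 1153/31
a_3 = 2: 2492/67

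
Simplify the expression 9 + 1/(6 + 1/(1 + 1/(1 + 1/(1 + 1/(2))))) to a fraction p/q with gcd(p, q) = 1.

Use the convergent recurrence hₖ = aₖ·hₖ₋₁ + hₖ₋₂ (and likewise for the denominators kₖ):
a_0 = 9: 9/1
a_1 = 6: 55/6
a_2 = 1: 64/7
a_3 = 1: 119/13
a_4 = 1: 183/20
a_5 = 2: 485/53

485/53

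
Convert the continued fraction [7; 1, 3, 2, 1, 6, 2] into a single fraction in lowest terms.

Collapse the nested fraction from the inside out:
Start with 2.
6 + 1/(2/1) = 6 + 1/2 = 13/2
1 + 1/(13/2) = 1 + 2/13 = 15/13
2 + 1/(15/13) = 2 + 13/15 = 43/15
3 + 1/(43/15) = 3 + 15/43 = 144/43
1 + 1/(144/43) = 1 + 43/144 = 187/144
7 + 1/(187/144) = 7 + 144/187 = 1453/187

1453/187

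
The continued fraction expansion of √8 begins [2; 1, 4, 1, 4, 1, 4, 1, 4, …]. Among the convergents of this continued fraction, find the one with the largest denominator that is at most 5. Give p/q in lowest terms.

14/5

a_0 = 2: 2/1  (≤ bound)
a_1 = 1: 3/1  (≤ bound)
a_2 = 4: 14/5  (≤ bound)
a_3 = 1: 17/6  (> 5, stop)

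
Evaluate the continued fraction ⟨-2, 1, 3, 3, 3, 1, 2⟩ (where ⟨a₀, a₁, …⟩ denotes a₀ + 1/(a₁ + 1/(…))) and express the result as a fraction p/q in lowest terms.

Start with 2.
1 + 1/(2/1) = 1 + 1/2 = 3/2
3 + 1/(3/2) = 3 + 2/3 = 11/3
3 + 1/(11/3) = 3 + 3/11 = 36/11
3 + 1/(36/11) = 3 + 11/36 = 119/36
1 + 1/(119/36) = 1 + 36/119 = 155/119
-2 + 1/(155/119) = -2 + 119/155 = -191/155

-191/155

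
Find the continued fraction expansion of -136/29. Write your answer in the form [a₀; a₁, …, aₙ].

[-5; 3, 4, 2]

⌊-136/29⌋ = -5, remainder 9
⌊29/9⌋ = 3, remainder 2
⌊9/2⌋ = 4, remainder 1
⌊2/1⌋ = 2, remainder 0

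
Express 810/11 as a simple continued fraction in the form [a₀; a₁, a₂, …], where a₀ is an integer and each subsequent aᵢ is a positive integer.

Apply division with remainder until the remainder is 0:
810 ÷ 11 → quotient 73, remainder 7
11 ÷ 7 → quotient 1, remainder 4
7 ÷ 4 → quotient 1, remainder 3
4 ÷ 3 → quotient 1, remainder 1
3 ÷ 1 → quotient 3, remainder 0

[73; 1, 1, 1, 3]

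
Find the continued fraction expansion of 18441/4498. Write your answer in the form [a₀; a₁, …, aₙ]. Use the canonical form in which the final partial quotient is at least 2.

[4; 10, 56, 8]

18441 ÷ 4498 → quotient 4, remainder 449
4498 ÷ 449 → quotient 10, remainder 8
449 ÷ 8 → quotient 56, remainder 1
8 ÷ 1 → quotient 8, remainder 0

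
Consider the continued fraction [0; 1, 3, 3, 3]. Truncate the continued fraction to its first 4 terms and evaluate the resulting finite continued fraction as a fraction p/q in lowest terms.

10/13

Start with 3.
3 + 1/(3/1) = 3 + 1/3 = 10/3
1 + 1/(10/3) = 1 + 3/10 = 13/10
0 + 1/(13/10) = 0 + 10/13 = 10/13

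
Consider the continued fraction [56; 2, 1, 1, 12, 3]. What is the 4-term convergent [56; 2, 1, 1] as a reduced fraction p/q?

282/5

Start with 1.
1 + 1/(1/1) = 1 + 1/1 = 2/1
2 + 1/(2/1) = 2 + 1/2 = 5/2
56 + 1/(5/2) = 56 + 2/5 = 282/5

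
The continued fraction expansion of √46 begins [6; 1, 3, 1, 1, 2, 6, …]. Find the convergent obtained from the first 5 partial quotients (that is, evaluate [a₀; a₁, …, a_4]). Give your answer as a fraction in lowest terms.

61/9

Start with 1.
1 + 1/(1/1) = 1 + 1/1 = 2/1
3 + 1/(2/1) = 3 + 1/2 = 7/2
1 + 1/(7/2) = 1 + 2/7 = 9/7
6 + 1/(9/7) = 6 + 7/9 = 61/9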